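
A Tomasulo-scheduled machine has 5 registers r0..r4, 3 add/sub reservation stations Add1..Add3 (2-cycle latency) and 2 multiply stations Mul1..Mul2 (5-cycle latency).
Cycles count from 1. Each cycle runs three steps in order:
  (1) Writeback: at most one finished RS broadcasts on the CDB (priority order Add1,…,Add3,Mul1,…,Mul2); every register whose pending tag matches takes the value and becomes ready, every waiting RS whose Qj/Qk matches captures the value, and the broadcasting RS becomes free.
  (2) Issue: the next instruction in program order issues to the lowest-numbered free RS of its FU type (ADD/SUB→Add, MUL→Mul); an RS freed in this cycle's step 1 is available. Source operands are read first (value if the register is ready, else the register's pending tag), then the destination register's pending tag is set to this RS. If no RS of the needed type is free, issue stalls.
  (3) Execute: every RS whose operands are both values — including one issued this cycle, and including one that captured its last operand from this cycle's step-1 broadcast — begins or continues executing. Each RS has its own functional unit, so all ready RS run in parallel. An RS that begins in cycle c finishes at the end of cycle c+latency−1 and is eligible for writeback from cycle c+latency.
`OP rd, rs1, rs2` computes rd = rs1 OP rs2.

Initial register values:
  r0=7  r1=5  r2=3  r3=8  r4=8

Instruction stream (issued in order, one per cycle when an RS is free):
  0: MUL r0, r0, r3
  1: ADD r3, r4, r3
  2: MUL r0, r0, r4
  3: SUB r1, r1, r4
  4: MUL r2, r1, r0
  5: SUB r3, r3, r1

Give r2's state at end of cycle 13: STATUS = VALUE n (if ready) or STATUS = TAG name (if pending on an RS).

STATUS = TAG Mul1

c1: issue MUL r0<-Mul1 | r0:Mul1,r1:5,r2:3,r3:8,r4:8
c2: issue ADD r3<-Add1 | r0:Mul1,r1:5,r2:3,r3:Add1,r4:8
c3: issue MUL r0<-Mul2 | r0:Mul2,r1:5,r2:3,r3:Add1,r4:8
c4: CDB Add1=16; issue SUB r1<-Add1 | r0:Mul2,r1:Add1,r2:3,r3:16,r4:8
c5: stall | r0:Mul2,r1:Add1,r2:3,r3:16,r4:8
c6: CDB Add1=-3; stall | r0:Mul2,r1:-3,r2:3,r3:16,r4:8
c7: CDB Mul1=56; issue MUL r2<-Mul1 | r0:Mul2,r1:-3,r2:Mul1,r3:16,r4:8
c8: issue SUB r3<-Add1 | r0:Mul2,r1:-3,r2:Mul1,r3:Add1,r4:8
c9: - | r0:Mul2,r1:-3,r2:Mul1,r3:Add1,r4:8
c10: CDB Add1=19 | r0:Mul2,r1:-3,r2:Mul1,r3:19,r4:8
c11: - | r0:Mul2,r1:-3,r2:Mul1,r3:19,r4:8
c12: CDB Mul2=448 | r0:448,r1:-3,r2:Mul1,r3:19,r4:8
c13: - | r0:448,r1:-3,r2:Mul1,r3:19,r4:8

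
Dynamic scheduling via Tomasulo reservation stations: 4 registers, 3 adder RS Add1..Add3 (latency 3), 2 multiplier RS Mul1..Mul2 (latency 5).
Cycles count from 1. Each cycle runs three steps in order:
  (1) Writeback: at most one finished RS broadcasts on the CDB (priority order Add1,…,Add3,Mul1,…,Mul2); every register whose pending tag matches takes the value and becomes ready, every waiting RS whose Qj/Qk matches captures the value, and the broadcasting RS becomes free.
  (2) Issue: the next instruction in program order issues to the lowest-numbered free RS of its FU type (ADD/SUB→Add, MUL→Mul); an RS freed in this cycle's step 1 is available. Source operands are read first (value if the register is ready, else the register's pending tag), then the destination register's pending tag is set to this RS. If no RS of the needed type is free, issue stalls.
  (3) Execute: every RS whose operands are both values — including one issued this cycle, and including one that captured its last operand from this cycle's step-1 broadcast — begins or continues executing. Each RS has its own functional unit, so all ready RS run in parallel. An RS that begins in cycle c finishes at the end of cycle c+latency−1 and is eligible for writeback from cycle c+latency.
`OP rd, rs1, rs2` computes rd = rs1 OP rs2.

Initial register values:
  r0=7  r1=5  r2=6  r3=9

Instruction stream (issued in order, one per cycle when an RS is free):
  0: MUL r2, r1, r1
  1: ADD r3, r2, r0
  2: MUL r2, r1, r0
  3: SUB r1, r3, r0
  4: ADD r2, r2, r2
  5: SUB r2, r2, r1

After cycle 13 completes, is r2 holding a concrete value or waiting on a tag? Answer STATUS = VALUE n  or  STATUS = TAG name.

STATUS = TAG Add1

  c1: issue MUL r2<-Mul1  regs: r0:7,r1:5,r2:Mul1,r3:9
  c2: issue ADD r3<-Add1  regs: r0:7,r1:5,r2:Mul1,r3:Add1
  c3: issue MUL r2<-Mul2  regs: r0:7,r1:5,r2:Mul2,r3:Add1
  c4: issue SUB r1<-Add2  regs: r0:7,r1:Add2,r2:Mul2,r3:Add1
  c5: issue ADD r2<-Add3  regs: r0:7,r1:Add2,r2:Add3,r3:Add1
  c6: CDB Mul1=25; stall  regs: r0:7,r1:Add2,r2:Add3,r3:Add1
  c7: stall  regs: r0:7,r1:Add2,r2:Add3,r3:Add1
  c8: CDB Mul2=35; stall  regs: r0:7,r1:Add2,r2:Add3,r3:Add1
  c9: CDB Add1=32; issue SUB r2<-Add1  regs: r0:7,r1:Add2,r2:Add1,r3:32
  c10: -  regs: r0:7,r1:Add2,r2:Add1,r3:32
  c11: CDB Add3=70  regs: r0:7,r1:Add2,r2:Add1,r3:32
  c12: CDB Add2=25  regs: r0:7,r1:25,r2:Add1,r3:32
  c13: -  regs: r0:7,r1:25,r2:Add1,r3:32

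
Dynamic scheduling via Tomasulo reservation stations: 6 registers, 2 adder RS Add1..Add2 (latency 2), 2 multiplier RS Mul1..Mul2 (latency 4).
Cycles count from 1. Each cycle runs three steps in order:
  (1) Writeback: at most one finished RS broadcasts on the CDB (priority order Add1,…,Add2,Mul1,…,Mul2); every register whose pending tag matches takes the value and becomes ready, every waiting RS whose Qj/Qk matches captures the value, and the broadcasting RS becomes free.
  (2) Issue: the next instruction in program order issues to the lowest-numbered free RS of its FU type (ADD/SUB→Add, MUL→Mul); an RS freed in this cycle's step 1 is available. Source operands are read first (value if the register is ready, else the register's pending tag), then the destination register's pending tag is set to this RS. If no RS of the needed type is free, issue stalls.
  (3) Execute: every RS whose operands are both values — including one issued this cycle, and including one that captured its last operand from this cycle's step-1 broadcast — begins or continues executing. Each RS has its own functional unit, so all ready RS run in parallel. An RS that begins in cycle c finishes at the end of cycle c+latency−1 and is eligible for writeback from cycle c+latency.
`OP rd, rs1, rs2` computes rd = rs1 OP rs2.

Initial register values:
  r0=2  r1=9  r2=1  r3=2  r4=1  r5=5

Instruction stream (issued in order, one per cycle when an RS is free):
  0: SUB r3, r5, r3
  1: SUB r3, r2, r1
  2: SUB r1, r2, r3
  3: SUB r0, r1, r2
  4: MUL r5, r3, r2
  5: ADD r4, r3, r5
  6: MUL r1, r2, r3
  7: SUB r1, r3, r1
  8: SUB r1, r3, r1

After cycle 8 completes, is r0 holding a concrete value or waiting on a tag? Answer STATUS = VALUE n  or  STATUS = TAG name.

STATUS = VALUE 8

cycle 1: issue SUB r3<-Add1 // r0:2,r1:9,r2:1,r3:Add1,r4:1,r5:5
cycle 2: issue SUB r3<-Add2 // r0:2,r1:9,r2:1,r3:Add2,r4:1,r5:5
cycle 3: CDB Add1=3; issue SUB r1<-Add1 // r0:2,r1:Add1,r2:1,r3:Add2,r4:1,r5:5
cycle 4: CDB Add2=-8; issue SUB r0<-Add2 // r0:Add2,r1:Add1,r2:1,r3:-8,r4:1,r5:5
cycle 5: issue MUL r5<-Mul1 // r0:Add2,r1:Add1,r2:1,r3:-8,r4:1,r5:Mul1
cycle 6: CDB Add1=9; issue ADD r4<-Add1 // r0:Add2,r1:9,r2:1,r3:-8,r4:Add1,r5:Mul1
cycle 7: issue MUL r1<-Mul2 // r0:Add2,r1:Mul2,r2:1,r3:-8,r4:Add1,r5:Mul1
cycle 8: CDB Add2=8; issue SUB r1<-Add2 // r0:8,r1:Add2,r2:1,r3:-8,r4:Add1,r5:Mul1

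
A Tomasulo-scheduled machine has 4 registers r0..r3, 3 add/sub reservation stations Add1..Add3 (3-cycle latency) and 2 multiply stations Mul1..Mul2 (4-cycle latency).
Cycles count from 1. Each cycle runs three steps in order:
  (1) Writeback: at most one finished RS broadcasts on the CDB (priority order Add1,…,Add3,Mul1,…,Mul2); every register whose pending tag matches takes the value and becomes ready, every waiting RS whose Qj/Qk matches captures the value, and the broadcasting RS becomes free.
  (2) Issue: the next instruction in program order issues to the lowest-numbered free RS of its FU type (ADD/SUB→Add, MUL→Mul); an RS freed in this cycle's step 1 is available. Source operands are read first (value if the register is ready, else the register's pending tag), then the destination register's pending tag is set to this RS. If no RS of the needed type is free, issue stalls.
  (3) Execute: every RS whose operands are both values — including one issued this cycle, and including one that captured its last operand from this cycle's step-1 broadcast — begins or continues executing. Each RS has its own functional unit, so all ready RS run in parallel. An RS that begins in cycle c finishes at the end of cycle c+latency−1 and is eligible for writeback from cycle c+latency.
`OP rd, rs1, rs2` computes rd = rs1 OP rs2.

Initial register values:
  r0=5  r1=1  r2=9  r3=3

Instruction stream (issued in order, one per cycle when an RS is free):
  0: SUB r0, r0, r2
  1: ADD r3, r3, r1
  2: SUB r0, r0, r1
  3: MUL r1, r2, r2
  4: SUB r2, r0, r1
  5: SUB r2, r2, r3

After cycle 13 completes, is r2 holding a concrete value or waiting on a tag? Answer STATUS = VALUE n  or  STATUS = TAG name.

c1: issue SUB r0<-Add1 | r0:Add1,r1:1,r2:9,r3:3
c2: issue ADD r3<-Add2 | r0:Add1,r1:1,r2:9,r3:Add2
c3: issue SUB r0<-Add3 | r0:Add3,r1:1,r2:9,r3:Add2
c4: CDB Add1=-4; issue MUL r1<-Mul1 | r0:Add3,r1:Mul1,r2:9,r3:Add2
c5: CDB Add2=4; issue SUB r2<-Add1 | r0:Add3,r1:Mul1,r2:Add1,r3:4
c6: issue SUB r2<-Add2 | r0:Add3,r1:Mul1,r2:Add2,r3:4
c7: CDB Add3=-5 | r0:-5,r1:Mul1,r2:Add2,r3:4
c8: CDB Mul1=81 | r0:-5,r1:81,r2:Add2,r3:4
c9: - | r0:-5,r1:81,r2:Add2,r3:4
c10: - | r0:-5,r1:81,r2:Add2,r3:4
c11: CDB Add1=-86 | r0:-5,r1:81,r2:Add2,r3:4
c12: - | r0:-5,r1:81,r2:Add2,r3:4
c13: - | r0:-5,r1:81,r2:Add2,r3:4

STATUS = TAG Add2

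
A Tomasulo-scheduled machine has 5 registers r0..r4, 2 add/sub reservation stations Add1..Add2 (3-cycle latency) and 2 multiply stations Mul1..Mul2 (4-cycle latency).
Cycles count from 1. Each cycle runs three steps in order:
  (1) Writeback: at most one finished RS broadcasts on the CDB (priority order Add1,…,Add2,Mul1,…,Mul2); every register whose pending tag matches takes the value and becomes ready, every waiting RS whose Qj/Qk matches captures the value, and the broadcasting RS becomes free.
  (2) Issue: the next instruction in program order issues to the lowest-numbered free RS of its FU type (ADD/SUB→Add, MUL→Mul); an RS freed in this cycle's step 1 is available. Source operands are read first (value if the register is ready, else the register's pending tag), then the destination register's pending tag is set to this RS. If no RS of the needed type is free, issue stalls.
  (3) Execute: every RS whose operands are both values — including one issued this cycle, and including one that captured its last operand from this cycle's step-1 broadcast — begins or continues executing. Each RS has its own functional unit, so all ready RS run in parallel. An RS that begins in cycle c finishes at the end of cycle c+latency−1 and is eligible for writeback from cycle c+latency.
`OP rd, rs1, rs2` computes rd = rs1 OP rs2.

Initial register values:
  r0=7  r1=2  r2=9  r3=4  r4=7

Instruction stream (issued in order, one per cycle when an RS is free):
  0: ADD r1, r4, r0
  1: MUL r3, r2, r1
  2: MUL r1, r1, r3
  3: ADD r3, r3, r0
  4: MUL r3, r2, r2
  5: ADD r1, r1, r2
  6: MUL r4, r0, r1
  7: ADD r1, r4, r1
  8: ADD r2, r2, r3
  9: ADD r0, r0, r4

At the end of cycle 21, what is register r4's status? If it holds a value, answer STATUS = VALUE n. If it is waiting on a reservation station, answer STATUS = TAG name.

STATUS = VALUE 12411

c1: issue ADD r1<-Add1 | r0:7,r1:Add1,r2:9,r3:4,r4:7
c2: issue MUL r3<-Mul1 | r0:7,r1:Add1,r2:9,r3:Mul1,r4:7
c3: issue MUL r1<-Mul2 | r0:7,r1:Mul2,r2:9,r3:Mul1,r4:7
c4: CDB Add1=14; issue ADD r3<-Add1 | r0:7,r1:Mul2,r2:9,r3:Add1,r4:7
c5: stall | r0:7,r1:Mul2,r2:9,r3:Add1,r4:7
c6: stall | r0:7,r1:Mul2,r2:9,r3:Add1,r4:7
c7: stall | r0:7,r1:Mul2,r2:9,r3:Add1,r4:7
c8: CDB Mul1=126; issue MUL r3<-Mul1 | r0:7,r1:Mul2,r2:9,r3:Mul1,r4:7
c9: issue ADD r1<-Add2 | r0:7,r1:Add2,r2:9,r3:Mul1,r4:7
c10: stall | r0:7,r1:Add2,r2:9,r3:Mul1,r4:7
c11: CDB Add1=133; stall | r0:7,r1:Add2,r2:9,r3:Mul1,r4:7
c12: CDB Mul1=81; issue MUL r4<-Mul1 | r0:7,r1:Add2,r2:9,r3:81,r4:Mul1
c13: CDB Mul2=1764; issue ADD r1<-Add1 | r0:7,r1:Add1,r2:9,r3:81,r4:Mul1
c14: stall | r0:7,r1:Add1,r2:9,r3:81,r4:Mul1
c15: stall | r0:7,r1:Add1,r2:9,r3:81,r4:Mul1
c16: CDB Add2=1773; issue ADD r2<-Add2 | r0:7,r1:Add1,r2:Add2,r3:81,r4:Mul1
c17: stall | r0:7,r1:Add1,r2:Add2,r3:81,r4:Mul1
c18: stall | r0:7,r1:Add1,r2:Add2,r3:81,r4:Mul1
c19: CDB Add2=90; issue ADD r0<-Add2 | r0:Add2,r1:Add1,r2:90,r3:81,r4:Mul1
c20: CDB Mul1=12411 | r0:Add2,r1:Add1,r2:90,r3:81,r4:12411
c21: - | r0:Add2,r1:Add1,r2:90,r3:81,r4:12411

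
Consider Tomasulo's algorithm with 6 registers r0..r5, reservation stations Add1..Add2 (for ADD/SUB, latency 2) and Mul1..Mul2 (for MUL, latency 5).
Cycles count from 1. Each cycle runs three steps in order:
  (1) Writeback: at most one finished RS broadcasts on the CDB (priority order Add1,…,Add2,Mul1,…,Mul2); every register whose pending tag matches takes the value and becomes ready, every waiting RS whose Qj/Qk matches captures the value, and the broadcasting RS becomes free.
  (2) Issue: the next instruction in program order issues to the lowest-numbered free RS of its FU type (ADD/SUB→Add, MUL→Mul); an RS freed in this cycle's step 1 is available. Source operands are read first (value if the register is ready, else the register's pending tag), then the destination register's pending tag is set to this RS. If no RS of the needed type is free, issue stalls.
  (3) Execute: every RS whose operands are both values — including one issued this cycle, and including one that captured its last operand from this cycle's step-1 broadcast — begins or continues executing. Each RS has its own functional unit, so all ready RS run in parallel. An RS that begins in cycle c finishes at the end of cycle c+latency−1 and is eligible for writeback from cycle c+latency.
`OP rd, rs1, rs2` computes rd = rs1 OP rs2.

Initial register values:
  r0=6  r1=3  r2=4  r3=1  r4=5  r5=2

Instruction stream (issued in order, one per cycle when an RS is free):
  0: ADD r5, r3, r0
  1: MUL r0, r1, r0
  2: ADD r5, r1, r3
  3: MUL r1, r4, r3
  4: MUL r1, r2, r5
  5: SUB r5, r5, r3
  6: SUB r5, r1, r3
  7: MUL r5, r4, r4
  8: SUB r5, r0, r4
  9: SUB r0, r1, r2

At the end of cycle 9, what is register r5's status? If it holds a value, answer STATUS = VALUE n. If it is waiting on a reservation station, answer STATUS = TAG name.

STATUS = TAG Add2

  c1: issue ADD r5<-Add1  regs: r0:6,r1:3,r2:4,r3:1,r4:5,r5:Add1
  c2: issue MUL r0<-Mul1  regs: r0:Mul1,r1:3,r2:4,r3:1,r4:5,r5:Add1
  c3: CDB Add1=7; issue ADD r5<-Add1  regs: r0:Mul1,r1:3,r2:4,r3:1,r4:5,r5:Add1
  c4: issue MUL r1<-Mul2  regs: r0:Mul1,r1:Mul2,r2:4,r3:1,r4:5,r5:Add1
  c5: CDB Add1=4; stall  regs: r0:Mul1,r1:Mul2,r2:4,r3:1,r4:5,r5:4
  c6: stall  regs: r0:Mul1,r1:Mul2,r2:4,r3:1,r4:5,r5:4
  c7: CDB Mul1=18; issue MUL r1<-Mul1  regs: r0:18,r1:Mul1,r2:4,r3:1,r4:5,r5:4
  c8: issue SUB r5<-Add1  regs: r0:18,r1:Mul1,r2:4,r3:1,r4:5,r5:Add1
  c9: CDB Mul2=5; issue SUB r5<-Add2  regs: r0:18,r1:Mul1,r2:4,r3:1,r4:5,r5:Add2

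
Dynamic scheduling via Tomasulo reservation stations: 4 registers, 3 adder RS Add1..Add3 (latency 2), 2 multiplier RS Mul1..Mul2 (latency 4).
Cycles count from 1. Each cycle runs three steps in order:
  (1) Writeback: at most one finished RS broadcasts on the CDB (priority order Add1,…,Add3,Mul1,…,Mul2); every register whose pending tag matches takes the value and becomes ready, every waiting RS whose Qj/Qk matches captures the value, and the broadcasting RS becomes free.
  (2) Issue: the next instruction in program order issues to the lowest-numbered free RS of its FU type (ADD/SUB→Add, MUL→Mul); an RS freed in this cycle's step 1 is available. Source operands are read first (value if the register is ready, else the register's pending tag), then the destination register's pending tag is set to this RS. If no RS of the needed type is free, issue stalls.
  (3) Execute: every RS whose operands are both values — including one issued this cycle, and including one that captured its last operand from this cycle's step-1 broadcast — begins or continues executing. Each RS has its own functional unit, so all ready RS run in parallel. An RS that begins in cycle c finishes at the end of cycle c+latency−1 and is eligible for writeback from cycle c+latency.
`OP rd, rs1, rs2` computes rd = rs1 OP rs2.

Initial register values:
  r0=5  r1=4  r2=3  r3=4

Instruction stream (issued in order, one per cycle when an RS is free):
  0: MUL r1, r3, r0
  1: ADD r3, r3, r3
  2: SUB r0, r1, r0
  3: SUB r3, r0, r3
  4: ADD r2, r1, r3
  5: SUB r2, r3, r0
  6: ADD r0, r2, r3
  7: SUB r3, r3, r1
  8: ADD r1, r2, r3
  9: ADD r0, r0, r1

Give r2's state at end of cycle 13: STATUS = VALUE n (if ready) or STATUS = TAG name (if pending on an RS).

  c1: issue MUL r1<-Mul1  regs: r0:5,r1:Mul1,r2:3,r3:4
  c2: issue ADD r3<-Add1  regs: r0:5,r1:Mul1,r2:3,r3:Add1
  c3: issue SUB r0<-Add2  regs: r0:Add2,r1:Mul1,r2:3,r3:Add1
  c4: CDB Add1=8; issue SUB r3<-Add1  regs: r0:Add2,r1:Mul1,r2:3,r3:Add1
  c5: CDB Mul1=20; issue ADD r2<-Add3  regs: r0:Add2,r1:20,r2:Add3,r3:Add1
  c6: stall  regs: r0:Add2,r1:20,r2:Add3,r3:Add1
  c7: CDB Add2=15; issue SUB r2<-Add2  regs: r0:15,r1:20,r2:Add2,r3:Add1
  c8: stall  regs: r0:15,r1:20,r2:Add2,r3:Add1
  c9: CDB Add1=7; issue ADD r0<-Add1  regs: r0:Add1,r1:20,r2:Add2,r3:7
  c10: stall  regs: r0:Add1,r1:20,r2:Add2,r3:7
  c11: CDB Add2=-8; issue SUB r3<-Add2  regs: r0:Add1,r1:20,r2:-8,r3:Add2
  c12: CDB Add3=27; issue ADD r1<-Add3  regs: r0:Add1,r1:Add3,r2:-8,r3:Add2
  c13: CDB Add1=-1; issue ADD r0<-Add1  regs: r0:Add1,r1:Add3,r2:-8,r3:Add2

STATUS = VALUE -8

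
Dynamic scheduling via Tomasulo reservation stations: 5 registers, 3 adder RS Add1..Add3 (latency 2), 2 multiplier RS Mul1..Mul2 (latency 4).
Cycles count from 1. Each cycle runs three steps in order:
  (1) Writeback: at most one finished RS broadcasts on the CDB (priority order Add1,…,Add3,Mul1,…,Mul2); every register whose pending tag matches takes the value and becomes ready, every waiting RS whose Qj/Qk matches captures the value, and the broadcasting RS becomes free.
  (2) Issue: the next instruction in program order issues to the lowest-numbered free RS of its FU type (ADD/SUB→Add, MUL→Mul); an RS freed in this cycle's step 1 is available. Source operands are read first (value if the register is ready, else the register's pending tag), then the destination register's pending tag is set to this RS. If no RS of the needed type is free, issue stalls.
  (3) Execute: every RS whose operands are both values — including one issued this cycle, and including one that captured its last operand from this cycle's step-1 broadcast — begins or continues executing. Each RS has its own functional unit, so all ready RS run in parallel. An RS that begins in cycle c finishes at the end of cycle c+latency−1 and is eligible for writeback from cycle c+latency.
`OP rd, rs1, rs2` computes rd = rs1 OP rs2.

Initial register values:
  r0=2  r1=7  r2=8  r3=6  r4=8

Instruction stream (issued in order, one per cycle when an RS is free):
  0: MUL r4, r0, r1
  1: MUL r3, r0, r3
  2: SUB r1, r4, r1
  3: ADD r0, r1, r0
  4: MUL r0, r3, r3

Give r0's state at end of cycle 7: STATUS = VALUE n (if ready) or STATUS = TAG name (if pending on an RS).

  c1: issue MUL r4<-Mul1  regs: r0:2,r1:7,r2:8,r3:6,r4:Mul1
  c2: issue MUL r3<-Mul2  regs: r0:2,r1:7,r2:8,r3:Mul2,r4:Mul1
  c3: issue SUB r1<-Add1  regs: r0:2,r1:Add1,r2:8,r3:Mul2,r4:Mul1
  c4: issue ADD r0<-Add2  regs: r0:Add2,r1:Add1,r2:8,r3:Mul2,r4:Mul1
  c5: CDB Mul1=14; issue MUL r0<-Mul1  regs: r0:Mul1,r1:Add1,r2:8,r3:Mul2,r4:14
  c6: CDB Mul2=12  regs: r0:Mul1,r1:Add1,r2:8,r3:12,r4:14
  c7: CDB Add1=7  regs: r0:Mul1,r1:7,r2:8,r3:12,r4:14

STATUS = TAG Mul1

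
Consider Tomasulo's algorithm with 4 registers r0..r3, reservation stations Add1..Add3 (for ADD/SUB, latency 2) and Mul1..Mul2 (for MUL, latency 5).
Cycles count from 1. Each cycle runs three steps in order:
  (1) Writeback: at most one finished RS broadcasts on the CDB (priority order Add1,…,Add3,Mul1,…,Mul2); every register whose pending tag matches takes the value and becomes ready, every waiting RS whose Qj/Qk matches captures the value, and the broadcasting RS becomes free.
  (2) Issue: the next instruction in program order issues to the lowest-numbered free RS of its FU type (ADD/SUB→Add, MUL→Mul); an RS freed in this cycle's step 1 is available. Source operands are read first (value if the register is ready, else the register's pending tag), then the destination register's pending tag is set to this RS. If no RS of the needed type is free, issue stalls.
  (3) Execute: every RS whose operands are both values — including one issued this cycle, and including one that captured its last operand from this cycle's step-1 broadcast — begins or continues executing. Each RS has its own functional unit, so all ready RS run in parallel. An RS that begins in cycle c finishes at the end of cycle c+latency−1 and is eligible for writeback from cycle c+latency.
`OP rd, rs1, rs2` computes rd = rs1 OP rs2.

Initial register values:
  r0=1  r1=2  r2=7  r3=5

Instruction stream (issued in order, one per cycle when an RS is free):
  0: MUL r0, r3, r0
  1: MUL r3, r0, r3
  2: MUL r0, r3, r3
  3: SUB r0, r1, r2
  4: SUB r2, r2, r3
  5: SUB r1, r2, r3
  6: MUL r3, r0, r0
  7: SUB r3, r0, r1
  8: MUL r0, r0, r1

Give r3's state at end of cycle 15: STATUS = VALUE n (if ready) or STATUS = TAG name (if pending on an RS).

  c1: issue MUL r0<-Mul1  regs: r0:Mul1,r1:2,r2:7,r3:5
  c2: issue MUL r3<-Mul2  regs: r0:Mul1,r1:2,r2:7,r3:Mul2
  c3: stall  regs: r0:Mul1,r1:2,r2:7,r3:Mul2
  c4: stall  regs: r0:Mul1,r1:2,r2:7,r3:Mul2
  c5: stall  regs: r0:Mul1,r1:2,r2:7,r3:Mul2
  c6: CDB Mul1=5; issue MUL r0<-Mul1  regs: r0:Mul1,r1:2,r2:7,r3:Mul2
  c7: issue SUB r0<-Add1  regs: r0:Add1,r1:2,r2:7,r3:Mul2
  c8: issue SUB r2<-Add2  regs: r0:Add1,r1:2,r2:Add2,r3:Mul2
  c9: CDB Add1=-5; issue SUB r1<-Add1  regs: r0:-5,r1:Add1,r2:Add2,r3:Mul2
  c10: stall  regs: r0:-5,r1:Add1,r2:Add2,r3:Mul2
  c11: CDB Mul2=25; issue MUL r3<-Mul2  regs: r0:-5,r1:Add1,r2:Add2,r3:Mul2
  c12: issue SUB r3<-Add3  regs: r0:-5,r1:Add1,r2:Add2,r3:Add3
  c13: CDB Add2=-18; stall  regs: r0:-5,r1:Add1,r2:-18,r3:Add3
  c14: stall  regs: r0:-5,r1:Add1,r2:-18,r3:Add3
  c15: CDB Add1=-43; stall  regs: r0:-5,r1:-43,r2:-18,r3:Add3

STATUS = TAG Add3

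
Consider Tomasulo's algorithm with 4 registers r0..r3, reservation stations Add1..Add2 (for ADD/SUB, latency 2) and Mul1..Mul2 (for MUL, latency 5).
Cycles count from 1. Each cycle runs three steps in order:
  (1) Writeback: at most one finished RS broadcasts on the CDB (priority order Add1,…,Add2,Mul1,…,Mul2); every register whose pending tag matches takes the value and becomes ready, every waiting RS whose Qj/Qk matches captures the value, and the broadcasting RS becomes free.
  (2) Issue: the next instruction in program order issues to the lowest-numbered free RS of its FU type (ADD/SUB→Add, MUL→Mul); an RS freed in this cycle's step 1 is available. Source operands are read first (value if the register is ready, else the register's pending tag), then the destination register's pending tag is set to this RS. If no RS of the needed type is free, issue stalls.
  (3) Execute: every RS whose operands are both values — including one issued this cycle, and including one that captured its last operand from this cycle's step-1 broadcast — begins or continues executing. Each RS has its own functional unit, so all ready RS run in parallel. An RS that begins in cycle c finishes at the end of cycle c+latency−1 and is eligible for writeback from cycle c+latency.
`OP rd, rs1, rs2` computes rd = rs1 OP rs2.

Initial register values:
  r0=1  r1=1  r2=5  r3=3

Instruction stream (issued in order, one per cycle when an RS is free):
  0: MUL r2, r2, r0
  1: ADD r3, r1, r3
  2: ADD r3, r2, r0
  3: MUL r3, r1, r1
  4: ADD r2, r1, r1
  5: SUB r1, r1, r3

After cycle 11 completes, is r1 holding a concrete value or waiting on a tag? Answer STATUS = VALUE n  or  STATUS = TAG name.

STATUS = VALUE 0

cycle 1: issue MUL r2<-Mul1 // r0:1,r1:1,r2:Mul1,r3:3
cycle 2: issue ADD r3<-Add1 // r0:1,r1:1,r2:Mul1,r3:Add1
cycle 3: issue ADD r3<-Add2 // r0:1,r1:1,r2:Mul1,r3:Add2
cycle 4: CDB Add1=4; issue MUL r3<-Mul2 // r0:1,r1:1,r2:Mul1,r3:Mul2
cycle 5: issue ADD r2<-Add1 // r0:1,r1:1,r2:Add1,r3:Mul2
cycle 6: CDB Mul1=5; stall // r0:1,r1:1,r2:Add1,r3:Mul2
cycle 7: CDB Add1=2; issue SUB r1<-Add1 // r0:1,r1:Add1,r2:2,r3:Mul2
cycle 8: CDB Add2=6 // r0:1,r1:Add1,r2:2,r3:Mul2
cycle 9: CDB Mul2=1 // r0:1,r1:Add1,r2:2,r3:1
cycle 10: - // r0:1,r1:Add1,r2:2,r3:1
cycle 11: CDB Add1=0 // r0:1,r1:0,r2:2,r3:1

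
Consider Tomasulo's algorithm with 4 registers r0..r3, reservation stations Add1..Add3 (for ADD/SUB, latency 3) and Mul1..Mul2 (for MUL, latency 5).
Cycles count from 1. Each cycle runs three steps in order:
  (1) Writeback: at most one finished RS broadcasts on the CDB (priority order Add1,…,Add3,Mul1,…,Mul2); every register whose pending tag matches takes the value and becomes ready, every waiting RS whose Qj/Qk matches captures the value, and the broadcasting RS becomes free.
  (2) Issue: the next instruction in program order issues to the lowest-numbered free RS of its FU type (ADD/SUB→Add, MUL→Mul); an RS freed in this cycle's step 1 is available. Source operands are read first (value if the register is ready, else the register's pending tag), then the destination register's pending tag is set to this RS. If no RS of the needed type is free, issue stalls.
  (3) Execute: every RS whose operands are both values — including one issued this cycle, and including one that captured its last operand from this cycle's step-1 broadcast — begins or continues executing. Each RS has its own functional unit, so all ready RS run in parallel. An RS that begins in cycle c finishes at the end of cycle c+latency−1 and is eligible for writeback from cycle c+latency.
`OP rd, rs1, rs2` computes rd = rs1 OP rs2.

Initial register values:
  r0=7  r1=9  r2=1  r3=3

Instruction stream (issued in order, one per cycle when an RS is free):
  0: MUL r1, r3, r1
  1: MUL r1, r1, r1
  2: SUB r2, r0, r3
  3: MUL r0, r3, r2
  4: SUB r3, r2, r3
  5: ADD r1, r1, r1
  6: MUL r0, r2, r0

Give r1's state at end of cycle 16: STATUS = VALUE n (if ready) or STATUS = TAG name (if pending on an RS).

  c1: issue MUL r1<-Mul1  regs: r0:7,r1:Mul1,r2:1,r3:3
  c2: issue MUL r1<-Mul2  regs: r0:7,r1:Mul2,r2:1,r3:3
  c3: issue SUB r2<-Add1  regs: r0:7,r1:Mul2,r2:Add1,r3:3
  c4: stall  regs: r0:7,r1:Mul2,r2:Add1,r3:3
  c5: stall  regs: r0:7,r1:Mul2,r2:Add1,r3:3
  c6: CDB Add1=4; stall  regs: r0:7,r1:Mul2,r2:4,r3:3
  c7: CDB Mul1=27; issue MUL r0<-Mul1  regs: r0:Mul1,r1:Mul2,r2:4,r3:3
  c8: issue SUB r3<-Add1  regs: r0:Mul1,r1:Mul2,r2:4,r3:Add1
  c9: issue ADD r1<-Add2  regs: r0:Mul1,r1:Add2,r2:4,r3:Add1
  c10: stall  regs: r0:Mul1,r1:Add2,r2:4,r3:Add1
  c11: CDB Add1=1; stall  regs: r0:Mul1,r1:Add2,r2:4,r3:1
  c12: CDB Mul1=12; issue MUL r0<-Mul1  regs: r0:Mul1,r1:Add2,r2:4,r3:1
  c13: CDB Mul2=729  regs: r0:Mul1,r1:Add2,r2:4,r3:1
  c14: -  regs: r0:Mul1,r1:Add2,r2:4,r3:1
  c15: -  regs: r0:Mul1,r1:Add2,r2:4,r3:1
  c16: CDB Add2=1458  regs: r0:Mul1,r1:1458,r2:4,r3:1

STATUS = VALUE 1458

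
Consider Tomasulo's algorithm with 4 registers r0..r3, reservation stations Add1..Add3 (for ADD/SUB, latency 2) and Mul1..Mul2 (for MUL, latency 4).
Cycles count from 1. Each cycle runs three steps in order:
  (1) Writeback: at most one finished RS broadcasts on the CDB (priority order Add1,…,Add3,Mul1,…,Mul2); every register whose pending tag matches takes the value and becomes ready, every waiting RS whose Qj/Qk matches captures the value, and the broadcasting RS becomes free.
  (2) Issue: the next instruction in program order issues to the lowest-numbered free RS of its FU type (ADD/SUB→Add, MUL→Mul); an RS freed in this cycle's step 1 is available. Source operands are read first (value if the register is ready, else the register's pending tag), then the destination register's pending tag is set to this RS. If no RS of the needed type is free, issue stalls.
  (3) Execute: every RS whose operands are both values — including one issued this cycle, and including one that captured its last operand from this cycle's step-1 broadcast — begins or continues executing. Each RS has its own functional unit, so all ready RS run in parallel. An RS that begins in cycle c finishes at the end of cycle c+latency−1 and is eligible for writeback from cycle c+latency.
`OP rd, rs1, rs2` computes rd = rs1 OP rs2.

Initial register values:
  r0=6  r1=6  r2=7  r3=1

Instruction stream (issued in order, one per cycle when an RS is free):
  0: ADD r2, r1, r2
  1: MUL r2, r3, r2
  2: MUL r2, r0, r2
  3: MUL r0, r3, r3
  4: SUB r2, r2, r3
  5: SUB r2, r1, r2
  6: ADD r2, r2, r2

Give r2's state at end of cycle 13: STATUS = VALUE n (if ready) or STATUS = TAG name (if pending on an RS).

STATUS = TAG Add3

  c1: issue ADD r2<-Add1  regs: r0:6,r1:6,r2:Add1,r3:1
  c2: issue MUL r2<-Mul1  regs: r0:6,r1:6,r2:Mul1,r3:1
  c3: CDB Add1=13; issue MUL r2<-Mul2  regs: r0:6,r1:6,r2:Mul2,r3:1
  c4: stall  regs: r0:6,r1:6,r2:Mul2,r3:1
  c5: stall  regs: r0:6,r1:6,r2:Mul2,r3:1
  c6: stall  regs: r0:6,r1:6,r2:Mul2,r3:1
  c7: CDB Mul1=13; issue MUL r0<-Mul1  regs: r0:Mul1,r1:6,r2:Mul2,r3:1
  c8: issue SUB r2<-Add1  regs: r0:Mul1,r1:6,r2:Add1,r3:1
  c9: issue SUB r2<-Add2  regs: r0:Mul1,r1:6,r2:Add2,r3:1
  c10: issue ADD r2<-Add3  regs: r0:Mul1,r1:6,r2:Add3,r3:1
  c11: CDB Mul1=1  regs: r0:1,r1:6,r2:Add3,r3:1
  c12: CDB Mul2=78  regs: r0:1,r1:6,r2:Add3,r3:1
  c13: -  regs: r0:1,r1:6,r2:Add3,r3:1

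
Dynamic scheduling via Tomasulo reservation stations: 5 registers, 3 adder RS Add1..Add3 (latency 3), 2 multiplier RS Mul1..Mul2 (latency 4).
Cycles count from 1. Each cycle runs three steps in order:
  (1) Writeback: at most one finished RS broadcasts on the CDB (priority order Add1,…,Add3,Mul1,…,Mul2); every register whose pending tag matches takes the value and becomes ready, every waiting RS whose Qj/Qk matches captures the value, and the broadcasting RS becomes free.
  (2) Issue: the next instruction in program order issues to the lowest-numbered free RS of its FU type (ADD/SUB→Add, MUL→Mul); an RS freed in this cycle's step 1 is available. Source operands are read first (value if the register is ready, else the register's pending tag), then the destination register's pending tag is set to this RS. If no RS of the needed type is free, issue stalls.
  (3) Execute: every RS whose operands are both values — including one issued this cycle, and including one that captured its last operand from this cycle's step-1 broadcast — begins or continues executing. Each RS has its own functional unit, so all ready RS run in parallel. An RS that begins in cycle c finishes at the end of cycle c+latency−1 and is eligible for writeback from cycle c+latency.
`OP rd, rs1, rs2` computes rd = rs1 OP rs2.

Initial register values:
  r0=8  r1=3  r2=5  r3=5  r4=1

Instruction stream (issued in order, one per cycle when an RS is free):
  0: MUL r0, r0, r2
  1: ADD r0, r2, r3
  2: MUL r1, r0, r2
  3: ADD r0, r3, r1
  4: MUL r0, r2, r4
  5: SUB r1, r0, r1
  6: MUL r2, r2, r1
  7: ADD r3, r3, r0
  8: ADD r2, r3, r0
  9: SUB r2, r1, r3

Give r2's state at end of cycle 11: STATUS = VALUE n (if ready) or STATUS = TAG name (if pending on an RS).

  c1: issue MUL r0<-Mul1  regs: r0:Mul1,r1:3,r2:5,r3:5,r4:1
  c2: issue ADD r0<-Add1  regs: r0:Add1,r1:3,r2:5,r3:5,r4:1
  c3: issue MUL r1<-Mul2  regs: r0:Add1,r1:Mul2,r2:5,r3:5,r4:1
  c4: issue ADD r0<-Add2  regs: r0:Add2,r1:Mul2,r2:5,r3:5,r4:1
  c5: CDB Add1=10; stall  regs: r0:Add2,r1:Mul2,r2:5,r3:5,r4:1
  c6: CDB Mul1=40; issue MUL r0<-Mul1  regs: r0:Mul1,r1:Mul2,r2:5,r3:5,r4:1
  c7: issue SUB r1<-Add1  regs: r0:Mul1,r1:Add1,r2:5,r3:5,r4:1
  c8: stall  regs: r0:Mul1,r1:Add1,r2:5,r3:5,r4:1
  c9: CDB Mul2=50; issue MUL r2<-Mul2  regs: r0:Mul1,r1:Add1,r2:Mul2,r3:5,r4:1
  c10: CDB Mul1=5; issue ADD r3<-Add3  regs: r0:5,r1:Add1,r2:Mul2,r3:Add3,r4:1
  c11: stall  regs: r0:5,r1:Add1,r2:Mul2,r3:Add3,r4:1

STATUS = TAG Mul2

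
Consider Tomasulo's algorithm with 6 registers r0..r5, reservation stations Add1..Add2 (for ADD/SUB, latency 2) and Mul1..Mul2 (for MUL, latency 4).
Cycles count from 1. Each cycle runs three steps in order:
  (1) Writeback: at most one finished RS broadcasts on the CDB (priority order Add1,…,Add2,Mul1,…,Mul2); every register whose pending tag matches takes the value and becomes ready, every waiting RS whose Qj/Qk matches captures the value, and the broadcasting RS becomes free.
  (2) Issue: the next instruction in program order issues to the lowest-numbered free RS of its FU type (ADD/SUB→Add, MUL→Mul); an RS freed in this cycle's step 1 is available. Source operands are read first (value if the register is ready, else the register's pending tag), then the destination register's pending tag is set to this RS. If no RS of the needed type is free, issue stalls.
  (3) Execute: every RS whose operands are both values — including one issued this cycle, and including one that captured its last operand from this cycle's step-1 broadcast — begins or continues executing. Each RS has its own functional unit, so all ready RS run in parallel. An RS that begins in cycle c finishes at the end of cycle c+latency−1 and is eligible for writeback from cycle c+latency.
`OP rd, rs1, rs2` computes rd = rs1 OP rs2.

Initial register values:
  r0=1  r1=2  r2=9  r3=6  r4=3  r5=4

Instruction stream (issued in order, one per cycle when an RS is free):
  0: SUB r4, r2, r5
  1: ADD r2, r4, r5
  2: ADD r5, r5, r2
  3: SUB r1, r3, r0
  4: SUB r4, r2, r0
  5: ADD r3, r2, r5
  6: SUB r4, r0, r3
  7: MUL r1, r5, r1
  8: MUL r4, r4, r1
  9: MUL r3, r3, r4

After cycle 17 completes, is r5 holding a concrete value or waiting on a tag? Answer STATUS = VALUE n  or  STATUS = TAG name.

cycle 1: issue SUB r4<-Add1 // r0:1,r1:2,r2:9,r3:6,r4:Add1,r5:4
cycle 2: issue ADD r2<-Add2 // r0:1,r1:2,r2:Add2,r3:6,r4:Add1,r5:4
cycle 3: CDB Add1=5; issue ADD r5<-Add1 // r0:1,r1:2,r2:Add2,r3:6,r4:5,r5:Add1
cycle 4: stall // r0:1,r1:2,r2:Add2,r3:6,r4:5,r5:Add1
cycle 5: CDB Add2=9; issue SUB r1<-Add2 // r0:1,r1:Add2,r2:9,r3:6,r4:5,r5:Add1
cycle 6: stall // r0:1,r1:Add2,r2:9,r3:6,r4:5,r5:Add1
cycle 7: CDB Add1=13; issue SUB r4<-Add1 // r0:1,r1:Add2,r2:9,r3:6,r4:Add1,r5:13
cycle 8: CDB Add2=5; issue ADD r3<-Add2 // r0:1,r1:5,r2:9,r3:Add2,r4:Add1,r5:13
cycle 9: CDB Add1=8; issue SUB r4<-Add1 // r0:1,r1:5,r2:9,r3:Add2,r4:Add1,r5:13
cycle 10: CDB Add2=22; issue MUL r1<-Mul1 // r0:1,r1:Mul1,r2:9,r3:22,r4:Add1,r5:13
cycle 11: issue MUL r4<-Mul2 // r0:1,r1:Mul1,r2:9,r3:22,r4:Mul2,r5:13
cycle 12: CDB Add1=-21; stall // r0:1,r1:Mul1,r2:9,r3:22,r4:Mul2,r5:13
cycle 13: stall // r0:1,r1:Mul1,r2:9,r3:22,r4:Mul2,r5:13
cycle 14: CDB Mul1=65; issue MUL r3<-Mul1 // r0:1,r1:65,r2:9,r3:Mul1,r4:Mul2,r5:13
cycle 15: - // r0:1,r1:65,r2:9,r3:Mul1,r4:Mul2,r5:13
cycle 16: - // r0:1,r1:65,r2:9,r3:Mul1,r4:Mul2,r5:13
cycle 17: - // r0:1,r1:65,r2:9,r3:Mul1,r4:Mul2,r5:13

STATUS = VALUE 13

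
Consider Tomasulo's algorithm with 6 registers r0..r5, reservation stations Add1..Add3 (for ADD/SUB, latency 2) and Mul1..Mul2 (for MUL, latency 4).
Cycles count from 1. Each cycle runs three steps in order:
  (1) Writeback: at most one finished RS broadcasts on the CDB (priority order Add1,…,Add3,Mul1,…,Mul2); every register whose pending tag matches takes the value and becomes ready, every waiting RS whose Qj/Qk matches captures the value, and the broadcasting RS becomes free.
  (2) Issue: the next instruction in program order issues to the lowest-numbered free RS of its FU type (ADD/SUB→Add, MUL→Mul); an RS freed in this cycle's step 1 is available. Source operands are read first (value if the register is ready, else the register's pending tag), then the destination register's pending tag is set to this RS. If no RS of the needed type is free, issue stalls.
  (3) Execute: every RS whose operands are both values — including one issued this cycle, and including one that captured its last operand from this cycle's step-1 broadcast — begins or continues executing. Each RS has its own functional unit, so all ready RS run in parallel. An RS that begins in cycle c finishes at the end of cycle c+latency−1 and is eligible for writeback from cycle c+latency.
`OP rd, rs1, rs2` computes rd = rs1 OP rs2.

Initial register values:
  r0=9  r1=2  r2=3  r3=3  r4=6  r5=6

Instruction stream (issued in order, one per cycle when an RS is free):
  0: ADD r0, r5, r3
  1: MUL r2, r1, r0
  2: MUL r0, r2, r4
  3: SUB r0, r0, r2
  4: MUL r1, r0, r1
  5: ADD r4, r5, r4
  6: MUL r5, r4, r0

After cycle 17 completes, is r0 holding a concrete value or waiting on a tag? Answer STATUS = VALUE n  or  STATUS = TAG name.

STATUS = VALUE 90

c1: issue ADD r0<-Add1 | r0:Add1,r1:2,r2:3,r3:3,r4:6,r5:6
c2: issue MUL r2<-Mul1 | r0:Add1,r1:2,r2:Mul1,r3:3,r4:6,r5:6
c3: CDB Add1=9; issue MUL r0<-Mul2 | r0:Mul2,r1:2,r2:Mul1,r3:3,r4:6,r5:6
c4: issue SUB r0<-Add1 | r0:Add1,r1:2,r2:Mul1,r3:3,r4:6,r5:6
c5: stall | r0:Add1,r1:2,r2:Mul1,r3:3,r4:6,r5:6
c6: stall | r0:Add1,r1:2,r2:Mul1,r3:3,r4:6,r5:6
c7: CDB Mul1=18; issue MUL r1<-Mul1 | r0:Add1,r1:Mul1,r2:18,r3:3,r4:6,r5:6
c8: issue ADD r4<-Add2 | r0:Add1,r1:Mul1,r2:18,r3:3,r4:Add2,r5:6
c9: stall | r0:Add1,r1:Mul1,r2:18,r3:3,r4:Add2,r5:6
c10: CDB Add2=12; stall | r0:Add1,r1:Mul1,r2:18,r3:3,r4:12,r5:6
c11: CDB Mul2=108; issue MUL r5<-Mul2 | r0:Add1,r1:Mul1,r2:18,r3:3,r4:12,r5:Mul2
c12: - | r0:Add1,r1:Mul1,r2:18,r3:3,r4:12,r5:Mul2
c13: CDB Add1=90 | r0:90,r1:Mul1,r2:18,r3:3,r4:12,r5:Mul2
c14: - | r0:90,r1:Mul1,r2:18,r3:3,r4:12,r5:Mul2
c15: - | r0:90,r1:Mul1,r2:18,r3:3,r4:12,r5:Mul2
c16: - | r0:90,r1:Mul1,r2:18,r3:3,r4:12,r5:Mul2
c17: CDB Mul1=180 | r0:90,r1:180,r2:18,r3:3,r4:12,r5:Mul2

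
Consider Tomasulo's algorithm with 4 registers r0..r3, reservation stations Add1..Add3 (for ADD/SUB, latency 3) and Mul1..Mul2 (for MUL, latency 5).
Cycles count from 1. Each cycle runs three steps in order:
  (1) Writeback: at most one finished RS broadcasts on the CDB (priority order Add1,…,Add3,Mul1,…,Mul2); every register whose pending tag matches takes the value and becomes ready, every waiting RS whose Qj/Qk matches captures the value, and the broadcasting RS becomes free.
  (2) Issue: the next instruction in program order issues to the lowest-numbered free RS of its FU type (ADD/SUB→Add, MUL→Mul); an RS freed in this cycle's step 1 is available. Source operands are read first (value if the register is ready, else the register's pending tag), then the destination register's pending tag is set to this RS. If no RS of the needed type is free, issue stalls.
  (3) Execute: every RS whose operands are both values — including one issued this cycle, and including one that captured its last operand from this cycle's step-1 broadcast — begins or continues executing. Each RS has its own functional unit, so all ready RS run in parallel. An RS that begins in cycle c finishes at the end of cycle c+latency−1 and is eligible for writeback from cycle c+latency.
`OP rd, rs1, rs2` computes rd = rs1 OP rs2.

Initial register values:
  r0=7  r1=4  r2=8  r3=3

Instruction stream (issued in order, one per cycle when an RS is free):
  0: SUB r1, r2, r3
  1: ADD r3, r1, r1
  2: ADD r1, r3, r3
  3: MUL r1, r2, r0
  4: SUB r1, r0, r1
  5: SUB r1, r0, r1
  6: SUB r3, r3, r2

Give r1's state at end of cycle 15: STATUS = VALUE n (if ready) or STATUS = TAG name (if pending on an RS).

STATUS = VALUE 56

  c1: issue SUB r1<-Add1  regs: r0:7,r1:Add1,r2:8,r3:3
  c2: issue ADD r3<-Add2  regs: r0:7,r1:Add1,r2:8,r3:Add2
  c3: issue ADD r1<-Add3  regs: r0:7,r1:Add3,r2:8,r3:Add2
  c4: CDB Add1=5; issue MUL r1<-Mul1  regs: r0:7,r1:Mul1,r2:8,r3:Add2
  c5: issue SUB r1<-Add1  regs: r0:7,r1:Add1,r2:8,r3:Add2
  c6: stall  regs: r0:7,r1:Add1,r2:8,r3:Add2
  c7: CDB Add2=10; issue SUB r1<-Add2  regs: r0:7,r1:Add2,r2:8,r3:10
  c8: stall  regs: r0:7,r1:Add2,r2:8,r3:10
  c9: CDB Mul1=56; stall  regs: r0:7,r1:Add2,r2:8,r3:10
  c10: CDB Add3=20; issue SUB r3<-Add3  regs: r0:7,r1:Add2,r2:8,r3:Add3
  c11: -  regs: r0:7,r1:Add2,r2:8,r3:Add3
  c12: CDB Add1=-49  regs: r0:7,r1:Add2,r2:8,r3:Add3
  c13: CDB Add3=2  regs: r0:7,r1:Add2,r2:8,r3:2
  c14: -  regs: r0:7,r1:Add2,r2:8,r3:2
  c15: CDB Add2=56  regs: r0:7,r1:56,r2:8,r3:2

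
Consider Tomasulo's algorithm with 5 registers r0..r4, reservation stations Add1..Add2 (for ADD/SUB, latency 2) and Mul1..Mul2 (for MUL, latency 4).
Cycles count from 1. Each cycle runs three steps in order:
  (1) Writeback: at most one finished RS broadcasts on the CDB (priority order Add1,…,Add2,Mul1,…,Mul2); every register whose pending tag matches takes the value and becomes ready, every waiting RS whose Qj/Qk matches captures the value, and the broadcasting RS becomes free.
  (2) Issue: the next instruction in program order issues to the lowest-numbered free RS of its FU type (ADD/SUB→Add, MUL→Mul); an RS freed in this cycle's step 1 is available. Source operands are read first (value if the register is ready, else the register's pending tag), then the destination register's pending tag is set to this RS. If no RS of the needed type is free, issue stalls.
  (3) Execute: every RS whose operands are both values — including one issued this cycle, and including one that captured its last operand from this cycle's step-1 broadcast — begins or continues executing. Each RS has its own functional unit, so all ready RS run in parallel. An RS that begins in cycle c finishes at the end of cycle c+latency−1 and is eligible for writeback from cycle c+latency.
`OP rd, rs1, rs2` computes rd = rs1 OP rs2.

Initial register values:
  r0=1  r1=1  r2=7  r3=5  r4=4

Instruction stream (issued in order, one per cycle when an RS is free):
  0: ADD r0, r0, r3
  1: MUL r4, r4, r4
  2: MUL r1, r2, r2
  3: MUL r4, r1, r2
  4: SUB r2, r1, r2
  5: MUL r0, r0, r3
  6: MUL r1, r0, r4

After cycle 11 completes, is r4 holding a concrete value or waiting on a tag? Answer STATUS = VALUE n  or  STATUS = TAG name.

  c1: issue ADD r0<-Add1  regs: r0:Add1,r1:1,r2:7,r3:5,r4:4
  c2: issue MUL r4<-Mul1  regs: r0:Add1,r1:1,r2:7,r3:5,r4:Mul1
  c3: CDB Add1=6; issue MUL r1<-Mul2  regs: r0:6,r1:Mul2,r2:7,r3:5,r4:Mul1
  c4: stall  regs: r0:6,r1:Mul2,r2:7,r3:5,r4:Mul1
  c5: stall  regs: r0:6,r1:Mul2,r2:7,r3:5,r4:Mul1
  c6: CDB Mul1=16; issue MUL r4<-Mul1  regs: r0:6,r1:Mul2,r2:7,r3:5,r4:Mul1
  c7: CDB Mul2=49; issue SUB r2<-Add1  regs: r0:6,r1:49,r2:Add1,r3:5,r4:Mul1
  c8: issue MUL r0<-Mul2  regs: r0:Mul2,r1:49,r2:Add1,r3:5,r4:Mul1
  c9: CDB Add1=42; stall  regs: r0:Mul2,r1:49,r2:42,r3:5,r4:Mul1
  c10: stall  regs: r0:Mul2,r1:49,r2:42,r3:5,r4:Mul1
  c11: CDB Mul1=343; issue MUL r1<-Mul1  regs: r0:Mul2,r1:Mul1,r2:42,r3:5,r4:343

STATUS = VALUE 343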